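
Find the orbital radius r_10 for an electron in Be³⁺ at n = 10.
1.3229 nm (or 13.2294 Å)

The Bohr radius formula is:
r_n = n² a₀ / Z

where a₀ = 0.0529177 nm is the Bohr radius.

For Be³⁺ (Z = 4) at n = 10:
r_10 = 10² × 0.0529177 nm / 4
r_10 = 100 × 0.0529177 nm / 4
r_10 = 5.29177 nm / 4
r_10 = 1.3229 nm

The electron orbits at approximately 1.3229 nm from the nucleus.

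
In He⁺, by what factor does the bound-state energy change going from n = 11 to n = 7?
2.469

Using E_n = -13.6057 Z² / n² eV with Z = 2:

E_7 = -13.6057 × 2² / 7² = -54.4228 / 49 = -1.110669388 eV
E_11 = -13.6057 × 2² / 11² = -54.4228 / 121 = -0.449775207 eV

The ratio is:
E_7/E_11 = (-1.110669388) / (-0.449775207)
E_7/E_11 = (-54.4228/49) / (-54.4228/121)
E_7/E_11 = 121/49
E_7/E_11 = 2.469
(Note: the Z² factors cancel in the ratio.)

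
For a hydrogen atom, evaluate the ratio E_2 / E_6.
9.00

Using E_n = -13.6057 Z² / n² eV with Z = 1:

E_2 = -13.6057 / 2² = -13.6057 / 4 = -3.40142500 eV
E_6 = -13.6057 / 6² = -13.6057 / 36 = -0.37793611 eV

The ratio is:
E_2/E_6 = (-3.40142500) / (-0.37793611)
E_2/E_6 = (-13.6057/4) / (-13.6057/36)
E_2/E_6 = 36/4
E_2/E_6 = 9.00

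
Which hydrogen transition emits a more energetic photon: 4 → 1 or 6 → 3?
4 → 1

Calculate the energy for each transition:

Transition 4 → 1:
ΔE₁ = |E_1 - E_4| = |-13.6057/1² - (-13.6057/4²)|
ΔE₁ = |-13.6057000000 - (-0.8503562500)| = 12.7553438 eV

Transition 6 → 3:
ΔE₂ = |E_3 - E_6| = |-13.6057/3² - (-13.6057/6²)|
ΔE₂ = |-1.5117444444 - (-0.3779361111)| = 1.1338083 eV

Since 12.7553438 eV > 1.1338083 eV, the transition 4 → 1 emits the more energetic photon.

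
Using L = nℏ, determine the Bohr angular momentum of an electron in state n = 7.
7.38200e-34 J·s (or 7ℏ)

In the Bohr model, angular momentum is quantized:
L = nℏ

where ℏ = h/(2π) = 1.0545718e-34 J·s

For n = 7:
L = 7 × 1.0545718e-34 J·s
L = 7.38200e-34 J·s

This can also be written as L = 7ℏ.
The angular momentum is an integer multiple of the reduced Planck constant.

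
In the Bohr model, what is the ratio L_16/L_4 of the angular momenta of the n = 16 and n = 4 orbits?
4.0000

In the Bohr model, L_n = nℏ, so the ratio is purely the ratio of quantum numbers:

L_16/L_4 = 16ℏ / 4ℏ = 16/4 = 4.0000

The angular momentum scales linearly with n.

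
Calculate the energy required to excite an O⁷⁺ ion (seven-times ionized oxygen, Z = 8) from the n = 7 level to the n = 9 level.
7.02053 eV

The energy levels of a hydrogen-like atom are E_n = -13.6057 Z² eV / n².

Energy at n = 7: E_7 = -13.6057 × 8² / 7² = -17.77071020 eV
Energy at n = 9: E_9 = -13.6057 × 8² / 9² = -10.75018272 eV

The excitation energy is the difference:
ΔE = E_9 - E_7
ΔE = -10.75018272 - (-17.77071020)
ΔE = 7.02053 eV

Since this is positive, energy must be absorbed (photon absorption).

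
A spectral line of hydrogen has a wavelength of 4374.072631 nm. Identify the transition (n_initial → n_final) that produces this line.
n = 12 → n = 6

First, find the photon energy from the wavelength (hc = 1239.84 eV·nm):
E = hc/λ = 1239.84 eV·nm / 4374.072631 nm = 0.28345208 eV

The energy levels of hydrogen satisfy E_n = -13.6057 / n² eV, so an emission n_i → n_f releases
ΔE = 13.6057 × (1/n_f² − 1/n_i²) eV.

Setting ΔE equal to the photon energy:
1/n_f² − 1/n_i² = 0.28345208 / 13.6057 = 0.020833333

Since 1/n_i² must be positive, we need 1/n_f² > 0.020833333, i.e. n_f ≤ 6. For each allowed n_f, solve n_i = (1/n_f² − 0.020833333)^(−1/2) and check whether it is a whole number:
  n_f = 1: 1/n_i² = 1.000000000 − 0.020833333 = 0.979166667 → n_i = 1.011  (not an integer) ✗
  n_f = 2: 1/n_i² = 0.250000000 − 0.020833333 = 0.229166667 → n_i = 2.089  (not an integer) ✗
  n_f = 3: 1/n_i² = 0.111111111 − 0.020833333 = 0.090277778 → n_i = 3.328  (not an integer) ✗
  n_f = 4: 1/n_i² = 0.062500000 − 0.020833333 = 0.041666667 → n_i = 4.899  (not an integer) ✗
  n_f = 5: 1/n_i² = 0.040000000 − 0.020833333 = 0.019166667 → n_i = 7.223  (not an integer) ✗
  n_f = 6: 1/n_i² = 0.027777778 − 0.020833333 = 0.006944445 → n_i = 12.000  → integer, n_i = 12 ✓

Only n_f = 6 gives an integer upper level, n_i = 12.

The transition is from n = 12 to n = 6 (emission).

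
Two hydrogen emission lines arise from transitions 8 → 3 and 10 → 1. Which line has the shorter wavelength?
10 → 1

Calculate the energy for each transition:

Transition 8 → 3:
ΔE₁ = |E_3 - E_8| = |-13.6057/3² - (-13.6057/8²)|
ΔE₁ = |-1.51174444 - (-0.21258906)| = 1.29916 eV

Transition 10 → 1:
ΔE₂ = |E_1 - E_10| = |-13.6057/1² - (-13.6057/10²)|
ΔE₂ = |-13.60570000 - (-0.13605700)| = 13.46964 eV

Since 13.46964 eV > 1.29916 eV, the transition 10 → 1 emits the more energetic photon.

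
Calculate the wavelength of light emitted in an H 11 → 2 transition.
376.97 nm

First, find the transition energy using E_n = -13.6057 / n² eV:
E_11 = -13.6057 / 11² = -0.112444 eV
E_2 = -13.6057 / 2² = -3.401425 eV

Photon energy: |ΔE| = |E_2 - E_11| = 3.288981 eV

Convert to wavelength using E = hc/λ with hc = 1239.84 eV·nm:
λ = hc/E = 1239.84 eV·nm / 3.288981 eV
λ = 376.97 nm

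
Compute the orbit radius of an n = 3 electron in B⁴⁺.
0.09525 nm (or 0.95252 Å)

The Bohr radius formula is:
r_n = n² a₀ / Z

where a₀ = 0.05291772 nm is the Bohr radius.

For B⁴⁺ (Z = 5) at n = 3:
r_3 = 3² × 0.05291772 nm / 5
r_3 = 9 × 0.05291772 nm / 5
r_3 = 0.476259 nm / 5
r_3 = 0.09525 nm

The electron orbits at approximately 0.09525 nm from the nucleus.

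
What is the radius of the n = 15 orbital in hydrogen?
11.9065 nm (or 119.0648 Å)

The Bohr radius formula is:
r_n = n² a₀ / Z

where a₀ = 0.0529177 nm is the Bohr radius.

For H (Z = 1) at n = 15:
r_15 = 15² × 0.0529177 nm / 1
r_15 = 225 × 0.0529177 nm / 1
r_15 = 11.90648 nm / 1
r_15 = 11.9065 nm

The electron orbits at approximately 11.9065 nm from the nucleus.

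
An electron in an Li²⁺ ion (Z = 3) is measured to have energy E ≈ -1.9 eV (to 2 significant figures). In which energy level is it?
n = 8

The exact energy levels follow E_n = -13.6057 Z² / n² eV with Z = 3.

The measured value (-1.9 eV) is reported to only 2 significant figures, so we must test candidate n values and see which one matches to that precision.

Candidate energies:
  n = 6:  E = -13.6057 × 3² / 6² = -3.40143 eV
  n = 7:  E = -13.6057 × 3² / 7² = -2.49901 eV
  n = 8:  E = -13.6057 × 3² / 8² = -1.91330 eV  ← matches
  n = 9:  E = -13.6057 × 3² / 9² = -1.51174 eV
  n = 10:  E = -13.6057 × 3² / 10² = -1.22451 eV

Checking against the measurement of -1.9 eV (2 sig figs), only n = 8 agrees:
E_8 = -1.91330 eV, which rounds to -1.9 eV ✓

Therefore n = 8.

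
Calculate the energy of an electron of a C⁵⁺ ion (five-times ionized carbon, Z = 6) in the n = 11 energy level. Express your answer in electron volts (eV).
-4.05 eV

The energy levels of a hydrogen-like atom are given by:
E_n = -13.6057 Z² / n² eV  (with Z = 6 for C⁵⁺)

For n = 11:
E_11 = -13.6057 × 6² / 11²
E_11 = -13.6057 × 36 / 121
E_11 = -4.05 eV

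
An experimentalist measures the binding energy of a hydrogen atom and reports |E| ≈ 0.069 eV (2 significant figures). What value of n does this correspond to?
n = 14

The exact energy levels follow E_n = -13.6057 eV / n².

The measured value (-0.069 eV) is reported to only 2 significant figures, so we must test candidate n values and see which one matches to that precision.

Candidate energies:
  n = 12:  E = -13.6057/12² = -0.094484 eV
  n = 13:  E = -13.6057/13² = -0.080507 eV
  n = 14:  E = -13.6057/14² = -0.069417 eV  ← matches
  n = 15:  E = -13.6057/15² = -0.060470 eV
  n = 16:  E = -13.6057/16² = -0.053147 eV

Checking against the measurement of -0.069 eV (2 sig figs), only n = 14 agrees:
E_14 = -0.069417 eV, which rounds to -0.069 eV ✓

Therefore n = 14.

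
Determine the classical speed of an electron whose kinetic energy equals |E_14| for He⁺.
3.125e+05 m/s (or 0.104248% of c)

The binding energy at n = 14 for He⁺ is:
E_14 = -13.6057 × 2²/14² = -0.27766735 eV
|E_14| = 0.27766735 eV

Convert to Joules:
KE = 0.27766735 eV × (1.602177 × 10⁻¹⁹ J/eV) = 4.44872e-20 J

Using KE = ½mv²:
v = √(2·KE/m_e)
v = √(2 × 4.44872e-20 J / 9.10938 × 10⁻³¹ kg)
v = 3.125e+05 m/s

This is approximately 0.104248% the speed of light.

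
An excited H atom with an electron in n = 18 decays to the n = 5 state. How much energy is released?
0.5022 eV

The energy levels are E_n = -13.6057 eV / n².

Energy at n = 18: E_18 = -13.6057 / 18² = -0.0419929 eV
Energy at n = 5: E_5 = -13.6057 / 5² = -0.5442280 eV

For emission (electron falling to lower state), the photon energy is:
E_photon = E_18 - E_5 = |-0.0419929 - (-0.5442280)|
E_photon = 0.5022 eV

This energy is carried away by the emitted photon.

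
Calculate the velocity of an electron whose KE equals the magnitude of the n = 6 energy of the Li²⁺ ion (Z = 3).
1.0938e+06 m/s (or 0.3649% of c)

The binding energy at n = 6 for Li²⁺ is:
E_6 = -13.6057 × 3²/6² = -3.4014250 eV
|E_6| = 3.4014250 eV

Convert to Joules:
KE = 3.4014250 eV × (1.602177 × 10⁻¹⁹ J/eV) = 5.449685e-19 J

Using KE = ½mv²:
v = √(2·KE/m_e)
v = √(2 × 5.449685e-19 J / 9.10938 × 10⁻³¹ kg)
v = 1.0938e+06 m/s

This is approximately 0.3649% the speed of light.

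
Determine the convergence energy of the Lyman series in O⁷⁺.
870.76 eV

The series limit corresponds to the transition from n = ∞ to n = 1.
This is the highest energy (shortest wavelength) transition in the Lyman series.

E_∞ = 0 eV
E_1 = -13.6057 × 8² / 1² = -870.76 eV

Energy at series limit:
ΔE = E_∞ - E_1 = 0 - (-870.76) = 870.76 eV

This energy equals the ionization energy from the n = 1 state of O⁷⁺.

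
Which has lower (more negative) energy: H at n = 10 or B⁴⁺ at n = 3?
B⁴⁺ at n = 3 (E = -37.793611 eV)

Using E_n = -13.6057 Z² / n² eV:

H (Z = 1) at n = 10:
E = -13.6057 × 1² / 10² = -13.6057 × 1 / 100 = -0.136057000 eV

B⁴⁺ (Z = 5) at n = 3:
E = -13.6057 × 5² / 3² = -13.6057 × 25 / 9 = -37.793611111 eV

Since -37.793611111 eV < -0.136057000 eV,
B⁴⁺ at n = 3 is more tightly bound (requires more energy to ionize).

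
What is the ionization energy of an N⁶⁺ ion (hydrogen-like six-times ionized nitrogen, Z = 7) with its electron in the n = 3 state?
74.075 eV

The ionization energy is the energy needed to remove the electron completely (n → ∞).

For a hydrogen-like ion with Z = 7, E_n = -13.6057 Z² / n² eV.

At n = 3: E_3 = -13.6057 × 7² / 3² = -74.075478 eV
At n = ∞: E_∞ = 0 eV

Ionization energy = E_∞ - E_3 = 0 - (-74.075478) = 74.075478 eV
Ionization energy ≈ 74.075 eV

This is also called the binding energy of the electron in state n = 3.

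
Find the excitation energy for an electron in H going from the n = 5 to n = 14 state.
0.474811 eV

The energy levels of a hydrogen-like atom are E_n = -13.6057 eV / n².

Energy at n = 5: E_5 = -13.6057 / 5² = -0.544228000 eV
Energy at n = 14: E_14 = -13.6057 / 14² = -0.069416837 eV

The excitation energy is the difference:
ΔE = E_14 - E_5
ΔE = -0.069416837 - (-0.544228000)
ΔE = 0.474811 eV

Since this is positive, energy must be absorbed (photon absorption).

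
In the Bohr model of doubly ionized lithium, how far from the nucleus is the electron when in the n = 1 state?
0.01764 nm (or 0.17639 Å)

The Bohr radius formula is:
r_n = n² a₀ / Z

where a₀ = 0.05291772 nm is the Bohr radius.

For Li²⁺ (Z = 3) at n = 1:
r_1 = 1² × 0.05291772 nm / 3
r_1 = 1 × 0.05291772 nm / 3
r_1 = 0.052918 nm / 3
r_1 = 0.01764 nm

The electron orbits at approximately 0.01764 nm from the nucleus.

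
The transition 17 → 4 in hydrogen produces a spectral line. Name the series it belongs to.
Brackett series

The spectral series in hydrogen are named based on the final (lower) energy level:
- Lyman series: n_final = 1 (ultraviolet)
- Balmer series: n_final = 2 (visible/near-UV)
- Paschen series: n_final = 3 (infrared)
- Brackett series: n_final = 4 (infrared)
- Pfund series: n_final = 5 (far infrared)

Since this transition ends at n = 4, it belongs to the Brackett series.

For reference, this 17 → 4 line has photon energy
ΔE = 13.6057 eV × (1/4² - 1/17²) = 0.803277703 eV,
corresponding to wavelength λ = hc/ΔE = 1239.84 eV·nm / 0.803277703 eV = 1543.476 nm in the infrared region.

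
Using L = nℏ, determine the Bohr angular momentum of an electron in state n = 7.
7.38200e-34 J·s (or 7ℏ)

In the Bohr model, angular momentum is quantized:
L = nℏ

where ℏ = h/(2π) = 1.0545718e-34 J·s

For n = 7:
L = 7 × 1.0545718e-34 J·s
L = 7.38200e-34 J·s

This can also be written as L = 7ℏ.
The angular momentum is an integer multiple of the reduced Planck constant.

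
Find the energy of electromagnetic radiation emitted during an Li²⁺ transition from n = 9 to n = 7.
0.987 eV

The energy levels are E_n = -13.6057 Z² eV / n².

Energy at n = 9: E_9 = -13.6057 × 3² / 9² = -1.511744 eV
Energy at n = 7: E_7 = -13.6057 × 3² / 7² = -2.499006 eV

For emission (electron falling to lower state), the photon energy is:
E_photon = E_9 - E_7 = |-1.511744 - (-2.499006)|
E_photon = 0.987 eV

This energy is carried away by the emitted photon.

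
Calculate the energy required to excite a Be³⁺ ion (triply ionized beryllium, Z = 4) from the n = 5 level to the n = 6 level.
2.66 eV

The energy levels of a hydrogen-like atom are E_n = -13.6057 Z² eV / n².

Energy at n = 5: E_5 = -13.6057 × 4² / 5² = -8.70765 eV
Energy at n = 6: E_6 = -13.6057 × 4² / 6² = -6.04698 eV

The excitation energy is the difference:
ΔE = E_6 - E_5
ΔE = -6.04698 - (-8.70765)
ΔE = 2.66 eV

Since this is positive, energy must be absorbed (photon absorption).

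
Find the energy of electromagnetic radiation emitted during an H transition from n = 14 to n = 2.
3.332 eV

The energy levels are E_n = -13.6057 eV / n².

Energy at n = 14: E_14 = -13.6057 / 14² = -0.069417 eV
Energy at n = 2: E_2 = -13.6057 / 2² = -3.401425 eV

For emission (electron falling to lower state), the photon energy is:
E_photon = E_14 - E_2 = |-0.069417 - (-3.401425)|
E_photon = 3.332 eV

This energy is carried away by the emitted photon.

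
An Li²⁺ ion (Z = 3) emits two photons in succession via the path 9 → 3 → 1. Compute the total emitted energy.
120.940 eV

The energy levels of Li²⁺ are E_n = -13.6057 × 3² / n² eV.

First transition (9 → 3):
ΔE₁ = |E_3 - E_9|
ΔE₁ = |-13.605700000 - (-1.511744444)| = 12.093956 eV

Second transition (3 → 1):
ΔE₂ = |E_1 - E_3|
ΔE₂ = |-122.451300000 - (-13.605700000)| = 108.845600 eV

Total energy released:
E_total = ΔE₁ + ΔE₂ = 12.093956 + 108.845600 = 120.940 eV

Note: This equals the direct transition 9 → 1: 120.940 eV ✓
Energy is conserved regardless of the path taken.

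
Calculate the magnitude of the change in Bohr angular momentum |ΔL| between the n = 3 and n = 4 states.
1.05457e-34 J·s (or 1ℏ)

In the Bohr model, L_n = nℏ where ℏ = 1.0545718e-34 J·s.

L_4 = 4ℏ = 4.2182872e-34 J·s
L_3 = 3ℏ = 3.1637154e-34 J·s

ΔL = L_4 - L_3 = (4 - 3)ℏ = 1ℏ
ΔL = 1 × 1.0545718e-34 J·s = 1.05457e-34 J·s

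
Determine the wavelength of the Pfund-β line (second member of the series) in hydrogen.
4651.25 nm

The lines of a series are numbered from the longest wavelength (smallest ΔE) outward; the second line is the transition from n = n_f + 2 to n_f.
The Pfund series has all transitions ending at n_f = 5.

For H, the second line (β-line) is the jump from n = 7 to n = 5:
E_7 = -13.6057 / 7² = -0.27766735 eV
E_5 = -13.6057 / 5² = -0.54422800 eV
ΔE = E_7 - E_5 = 0.26656065 eV

λ = hc/E = 1239.84 eV·nm / 0.26656065 eV
λ = 4651.25 nm

This is the β-line of the Pfund series in H.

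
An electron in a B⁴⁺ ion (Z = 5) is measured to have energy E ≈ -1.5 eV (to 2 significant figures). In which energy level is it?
n = 15

The exact energy levels follow E_n = -13.6057 Z² / n² eV with Z = 5.

The measured value (-1.5 eV) is reported to only 2 significant figures, so we must test candidate n values and see which one matches to that precision.

Candidate energies:
  n = 13:  E = -13.6057 × 5² / 13² = -2.012678 eV
  n = 14:  E = -13.6057 × 5² / 14² = -1.735421 eV
  n = 15:  E = -13.6057 × 5² / 15² = -1.511744 eV  ← matches
  n = 16:  E = -13.6057 × 5² / 16² = -1.328682 eV
  n = 17:  E = -13.6057 × 5² / 17² = -1.176964 eV

Checking against the measurement of -1.5 eV (2 sig figs), only n = 15 agrees:
E_15 = -1.511744 eV, which rounds to -1.5 eV ✓

Therefore n = 15.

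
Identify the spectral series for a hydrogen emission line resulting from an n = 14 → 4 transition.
Brackett series

The spectral series in hydrogen are named based on the final (lower) energy level:
- Lyman series: n_final = 1 (ultraviolet)
- Balmer series: n_final = 2 (visible/near-UV)
- Paschen series: n_final = 3 (infrared)
- Brackett series: n_final = 4 (infrared)
- Pfund series: n_final = 5 (far infrared)

Since this transition ends at n = 4, it belongs to the Brackett series.

For reference, this 14 → 4 line has photon energy
ΔE = 13.6057 eV × (1/4² - 1/14²) = 0.78093941 eV,
corresponding to wavelength λ = hc/ΔE = 1239.84 eV·nm / 0.78093941 eV = 1587.63 nm in the infrared region.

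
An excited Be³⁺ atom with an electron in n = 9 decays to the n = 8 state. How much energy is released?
0.713879 eV

The energy levels are E_n = -13.6057 Z² eV / n².

Energy at n = 9: E_9 = -13.6057 × 4² / 9² = -2.687545679 eV
Energy at n = 8: E_8 = -13.6057 × 4² / 8² = -3.401425000 eV

For emission (electron falling to lower state), the photon energy is:
E_photon = E_9 - E_8 = |-2.687545679 - (-3.401425000)|
E_photon = 0.713879 eV

This energy is carried away by the emitted photon.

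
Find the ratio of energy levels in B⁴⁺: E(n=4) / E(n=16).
16.00

Using E_n = -13.6057 Z² / n² eV with Z = 5:

E_4 = -13.6057 × 5² / 4² = -340.1425 / 16 = -21.25890625 eV
E_16 = -13.6057 × 5² / 16² = -340.1425 / 256 = -1.32868164 eV

The ratio is:
E_4/E_16 = (-21.25890625) / (-1.32868164)
E_4/E_16 = (-340.1425/16) / (-340.1425/256)
E_4/E_16 = 256/16
E_4/E_16 = 16.00
(Note: the Z² factors cancel in the ratio.)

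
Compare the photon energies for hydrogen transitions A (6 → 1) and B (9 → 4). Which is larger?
6 → 1

Calculate the energy for each transition:

Transition 6 → 1:
ΔE₁ = |E_1 - E_6| = |-13.6057/1² - (-13.6057/6²)|
ΔE₁ = |-13.60570000 - (-0.37793611)| = 13.22776 eV

Transition 9 → 4:
ΔE₂ = |E_4 - E_9| = |-13.6057/4² - (-13.6057/9²)|
ΔE₂ = |-0.85035625 - (-0.16797160)| = 0.68238 eV

Since 13.22776 eV > 0.68238 eV, the transition 6 → 1 emits the more energetic photon.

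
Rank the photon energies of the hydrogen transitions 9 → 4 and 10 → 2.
10 → 2

Calculate the energy for each transition:

Transition 9 → 4:
ΔE₁ = |E_4 - E_9| = |-13.6057/4² - (-13.6057/9²)|
ΔE₁ = |-0.85035625000 - (-0.16797160494)| = 0.68238465 eV

Transition 10 → 2:
ΔE₂ = |E_2 - E_10| = |-13.6057/2² - (-13.6057/10²)|
ΔE₂ = |-3.40142500000 - (-0.13605700000)| = 3.26536800 eV

Since 3.26536800 eV > 0.68238465 eV, the transition 10 → 2 emits the more energetic photon.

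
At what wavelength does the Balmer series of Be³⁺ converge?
22.78163 nm

The series limit corresponds to the transition from n = ∞ to n = 2.
This is the highest energy (shortest wavelength) transition in the Balmer series.

E_∞ = 0 eV
E_2 = -13.6057 × 4² / 2² = -54.4228000 eV

Energy at series limit:
ΔE = E_∞ - E_2 = 0 - (-54.4228000) = 54.4228000 eV
λ = hc/E = 1239.84 eV·nm / 54.4228000 eV = 22.78163 nm

This energy equals the ionization energy from the n = 2 state of Be³⁺.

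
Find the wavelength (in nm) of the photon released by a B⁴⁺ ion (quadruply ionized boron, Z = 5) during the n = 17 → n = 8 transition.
299.64 nm

First, find the transition energy using E_n = -13.6057 Z² / n² eV:
E_17 = -13.6057 × 5² / 17² = -1.176964 eV
E_8 = -13.6057 × 5² / 8² = -5.314727 eV

Photon energy: |ΔE| = |E_8 - E_17| = 4.137763 eV

Convert to wavelength using E = hc/λ with hc = 1239.84 eV·nm:
λ = hc/E = 1239.84 eV·nm / 4.137763 eV
λ = 299.64 nm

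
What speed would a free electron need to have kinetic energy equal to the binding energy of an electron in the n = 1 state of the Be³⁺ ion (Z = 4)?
8.75e+06 m/s (or 2.91894% of c)

The binding energy at n = 1 for Be³⁺ is:
E_1 = -13.6057 × 4²/1² = -217.6912000 eV
|E_1| = 217.6912000 eV

Convert to Joules:
KE = 217.6912000 eV × (1.602177 × 10⁻¹⁹ J/eV) = 3.4878e-17 J

Using KE = ½mv²:
v = √(2·KE/m_e)
v = √(2 × 3.4878e-17 J / 9.10938 × 10⁻³¹ kg)
v = 8.75e+06 m/s

This is approximately 2.91894% the speed of light.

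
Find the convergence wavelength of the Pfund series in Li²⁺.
253.129 nm

The series limit corresponds to the transition from n = ∞ to n = 5.
This is the highest energy (shortest wavelength) transition in the Pfund series.

E_∞ = 0 eV
E_5 = -13.6057 × 3² / 5² = -4.8980520 eV

Energy at series limit:
ΔE = E_∞ - E_5 = 0 - (-4.8980520) = 4.8980520 eV
λ = hc/E = 1239.84 eV·nm / 4.8980520 eV = 253.129 nm

This energy equals the ionization energy from the n = 5 state of Li²⁺.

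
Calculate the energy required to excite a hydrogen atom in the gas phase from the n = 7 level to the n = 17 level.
0.231 eV

The energy levels of a hydrogen-like atom are E_n = -13.6057 eV / n².

Energy at n = 7: E_7 = -13.6057 / 7² = -0.277667 eV
Energy at n = 17: E_17 = -13.6057 / 17² = -0.047079 eV

The excitation energy is the difference:
ΔE = E_17 - E_7
ΔE = -0.047079 - (-0.277667)
ΔE = 0.231 eV

Since this is positive, energy must be absorbed (photon absorption).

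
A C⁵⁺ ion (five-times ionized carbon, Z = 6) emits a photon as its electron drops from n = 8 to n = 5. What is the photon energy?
11.939002 eV

The energy levels are E_n = -13.6057 Z² eV / n².

Energy at n = 8: E_8 = -13.6057 × 6² / 8² = -7.653206250 eV
Energy at n = 5: E_5 = -13.6057 × 6² / 5² = -19.592208000 eV

For emission (electron falling to lower state), the photon energy is:
E_photon = E_8 - E_5 = |-7.653206250 - (-19.592208000)|
E_photon = 11.939002 eV

This energy is carried away by the emitted photon.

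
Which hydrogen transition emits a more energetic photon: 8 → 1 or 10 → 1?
10 → 1

Calculate the energy for each transition:

Transition 8 → 1:
ΔE₁ = |E_1 - E_8| = |-13.6057/1² - (-13.6057/8²)|
ΔE₁ = |-13.6057000000 - (-0.2125890625)| = 13.3931109 eV

Transition 10 → 1:
ΔE₂ = |E_1 - E_10| = |-13.6057/1² - (-13.6057/10²)|
ΔE₂ = |-13.6057000000 - (-0.1360570000)| = 13.4696430 eV

Since 13.4696430 eV > 13.3931109 eV, the transition 10 → 1 emits the more energetic photon.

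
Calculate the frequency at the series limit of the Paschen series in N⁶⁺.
1.79e+16 Hz

The series limit corresponds to the transition from n = ∞ to n = 3.
This is the highest energy (shortest wavelength) transition in the Paschen series.

E_∞ = 0 eV
E_3 = -13.6057 × 7² / 3² = -74.0755 eV

Energy at series limit:
ΔE = E_∞ - E_3 = 0 - (-74.0755) = 74.0755 eV
E = 74.0755 eV × (1.602177 × 10⁻¹⁹ J/eV) = 1.1868e-17 J
f = E/h = 1.1868e-17 J / (6.62607 × 10⁻³⁴ J·s) = 1.79e+16 Hz

This energy equals the ionization energy from the n = 3 state of N⁶⁺.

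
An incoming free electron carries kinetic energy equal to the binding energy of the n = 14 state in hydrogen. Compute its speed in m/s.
1.56e+05 m/s (or 0.05212% of c)

The binding energy at n = 14 for hydrogen is:
E_14 = -13.6057/14² = -0.0694168 eV
|E_14| = 0.0694168 eV

Convert to Joules:
KE = 0.0694168 eV × (1.602177 × 10⁻¹⁹ J/eV) = 1.1122e-20 J

Using KE = ½mv²:
v = √(2·KE/m_e)
v = √(2 × 1.1122e-20 J / 9.10938 × 10⁻³¹ kg)
v = 1.56e+05 m/s

This is approximately 0.05212% the speed of light.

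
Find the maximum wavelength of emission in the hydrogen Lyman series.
121.502 nm

The longest wavelength corresponds to the smallest energy transition in the series.
The Lyman series has all transitions ending at n_f = 1.

For H, the first line (α-line) is the jump from n = 2 to n = 1:
E_2 = -13.6057 / 2² = -3.401425 eV
E_1 = -13.6057 / 1² = -13.605700 eV
ΔE = E_2 - E_1 = 10.204275 eV

λ = hc/E = 1239.84 eV·nm / 10.204275 eV
λ = 121.502 nm

This is the α-line of the Lyman series in H.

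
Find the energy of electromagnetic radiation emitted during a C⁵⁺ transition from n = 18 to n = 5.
18.0805 eV

The energy levels are E_n = -13.6057 Z² eV / n².

Energy at n = 18: E_18 = -13.6057 × 6² / 18² = -1.5117444 eV
Energy at n = 5: E_5 = -13.6057 × 6² / 5² = -19.5922080 eV

For emission (electron falling to lower state), the photon energy is:
E_photon = E_18 - E_5 = |-1.5117444 - (-19.5922080)|
E_photon = 18.0805 eV

This energy is carried away by the emitted photon.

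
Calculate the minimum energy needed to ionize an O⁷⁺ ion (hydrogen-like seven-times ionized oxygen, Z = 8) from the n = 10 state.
8.707648 eV

The ionization energy is the energy needed to remove the electron completely (n → ∞).

For a hydrogen-like ion with Z = 8, E_n = -13.6057 Z² / n² eV.

At n = 10: E_10 = -13.6057 × 8² / 10² = -8.707648000 eV
At n = ∞: E_∞ = 0 eV

Ionization energy = E_∞ - E_10 = 0 - (-8.707648000) = 8.707648000 eV
Ionization energy ≈ 8.707648 eV

This is also called the binding energy of the electron in state n = 10.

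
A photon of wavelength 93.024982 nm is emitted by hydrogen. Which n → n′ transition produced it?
n = 7 → n = 1

First, find the photon energy from the wavelength (hc = 1239.84 eV·nm):
E = hc/λ = 1239.84 eV·nm / 93.024982 nm = 13.328033 eV

The energy levels of hydrogen satisfy E_n = -13.6057 / n² eV, so an emission n_i → n_f releases
ΔE = 13.6057 × (1/n_f² − 1/n_i²) eV.

Setting ΔE equal to the photon energy:
1/n_f² − 1/n_i² = 13.328033 / 13.6057 = 0.97959186

Since 1/n_i² must be positive, we need 1/n_f² > 0.97959186, i.e. n_f ≤ 1. For each allowed n_f, solve n_i = (1/n_f² − 0.97959186)^(−1/2) and check whether it is a whole number:
  n_f = 1: 1/n_i² = 1.00000000 − 0.97959186 = 0.02040814 → n_i = 7.000  → integer, n_i = 7 ✓

Only n_f = 1 gives an integer upper level, n_i = 7.

The transition is from n = 7 to n = 1 (emission).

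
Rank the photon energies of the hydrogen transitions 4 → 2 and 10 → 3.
4 → 2

Calculate the energy for each transition:

Transition 4 → 2:
ΔE₁ = |E_2 - E_4| = |-13.6057/2² - (-13.6057/4²)|
ΔE₁ = |-3.401425000 - (-0.850356250)| = 2.551069 eV

Transition 10 → 3:
ΔE₂ = |E_3 - E_10| = |-13.6057/3² - (-13.6057/10²)|
ΔE₂ = |-1.511744444 - (-0.136057000)| = 1.375687 eV

Since 2.551069 eV > 1.375687 eV, the transition 4 → 2 emits the more energetic photon.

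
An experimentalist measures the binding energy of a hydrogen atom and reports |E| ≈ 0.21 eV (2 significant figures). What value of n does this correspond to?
n = 8

The exact energy levels follow E_n = -13.6057 eV / n².

The measured value (-0.21 eV) is reported to only 2 significant figures, so we must test candidate n values and see which one matches to that precision.

Candidate energies:
  n = 6:  E = -13.6057/6² = -0.37794 eV
  n = 7:  E = -13.6057/7² = -0.27767 eV
  n = 8:  E = -13.6057/8² = -0.21259 eV  ← matches
  n = 9:  E = -13.6057/9² = -0.16797 eV
  n = 10:  E = -13.6057/10² = -0.13606 eV

Checking against the measurement of -0.21 eV (2 sig figs), only n = 8 agrees:
E_8 = -0.21259 eV, which rounds to -0.21 eV ✓

Therefore n = 8.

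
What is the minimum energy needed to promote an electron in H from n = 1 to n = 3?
12.094 eV

The energy levels of a hydrogen-like atom are E_n = -13.6057 eV / n².

Energy at n = 1: E_1 = -13.6057 / 1² = -13.605700 eV
Energy at n = 3: E_3 = -13.6057 / 3² = -1.511744 eV

The excitation energy is the difference:
ΔE = E_3 - E_1
ΔE = -1.511744 - (-13.605700)
ΔE = 12.094 eV

Since this is positive, energy must be absorbed (photon absorption).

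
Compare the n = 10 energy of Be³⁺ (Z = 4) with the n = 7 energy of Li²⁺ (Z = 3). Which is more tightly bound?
Li²⁺ at n = 7 (E = -2.4990 eV)

Using E_n = -13.6057 Z² / n² eV:

Be³⁺ (Z = 4) at n = 10:
E = -13.6057 × 4² / 10² = -13.6057 × 16 / 100 = -2.1769120 eV

Li²⁺ (Z = 3) at n = 7:
E = -13.6057 × 3² / 7² = -13.6057 × 9 / 49 = -2.4990061 eV

Since -2.4990061 eV < -2.1769120 eV,
Li²⁺ at n = 7 is more tightly bound (requires more energy to ionize).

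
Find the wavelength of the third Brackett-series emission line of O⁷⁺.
33.827 nm

The lines of a series are numbered from the longest wavelength (smallest ΔE) outward; the third line is the transition from n = n_f + 3 to n_f.
The Brackett series has all transitions ending at n_f = 4.

For O⁷⁺ (Z = 8), the third line (γ-line) is the jump from n = 7 to n = 4:
E_7 = -13.6057 × 8² / 7² = -17.77071 eV
E_4 = -13.6057 × 8² / 4² = -54.42280 eV
ΔE = E_7 - E_4 = 36.65209 eV

λ = hc/E = 1239.84 eV·nm / 36.65209 eV
λ = 33.827 nm

This is the γ-line of the Brackett series in O⁷⁺.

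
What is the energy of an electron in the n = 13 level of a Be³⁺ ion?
-1.288114 eV

For hydrogen-like ions, the energy levels scale with Z²:
E_n = -13.6057 Z² / n² eV

For Be³⁺ (Z = 4) at n = 13:
E_13 = -13.6057 × 4² / 13²
E_13 = -13.6057 × 16 / 169
E_13 = -217.6912 / 169
E_13 = -1.288114 eV

The energy is 16 times more negative than hydrogen at the same n due to the stronger nuclear charge.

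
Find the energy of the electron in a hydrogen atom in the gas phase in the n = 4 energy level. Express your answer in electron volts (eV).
-0.850 eV

The energy levels of a hydrogen-like atom are given by:
E_n = -13.6057 eV / n²

For n = 4:
E_4 = -13.6057 eV / 4²
E_4 = -13.6057 eV / 16
E_4 = -0.850 eV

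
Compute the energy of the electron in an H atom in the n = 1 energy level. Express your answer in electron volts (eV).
-13.61 eV

The energy levels of a hydrogen-like atom are given by:
E_n = -13.6057 eV / n²

For n = 1:
E_1 = -13.6057 eV / 1²
E_1 = -13.6057 eV / 1
E_1 = -13.61 eV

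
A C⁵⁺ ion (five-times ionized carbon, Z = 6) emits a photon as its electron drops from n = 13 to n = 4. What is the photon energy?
27.7146 eV

The energy levels are E_n = -13.6057 Z² eV / n².

Energy at n = 13: E_13 = -13.6057 × 6² / 13² = -2.8982556 eV
Energy at n = 4: E_4 = -13.6057 × 6² / 4² = -30.6128250 eV

For emission (electron falling to lower state), the photon energy is:
E_photon = E_13 - E_4 = |-2.8982556 - (-30.6128250)|
E_photon = 27.7146 eV

This energy is carried away by the emitted photon.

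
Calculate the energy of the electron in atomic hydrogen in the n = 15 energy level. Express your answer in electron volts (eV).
-0.06 eV

The energy levels of a hydrogen-like atom are given by:
E_n = -13.6057 eV / n²

For n = 15:
E_15 = -13.6057 eV / 15²
E_15 = -13.6057 eV / 225
E_15 = -0.06 eV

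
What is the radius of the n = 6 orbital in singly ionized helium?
0.952519 nm (or 9.525190 Å)

The Bohr radius formula is:
r_n = n² a₀ / Z

where a₀ = 0.052917721 nm is the Bohr radius.

For He⁺ (Z = 2) at n = 6:
r_6 = 6² × 0.052917721 nm / 2
r_6 = 36 × 0.052917721 nm / 2
r_6 = 1.9050380 nm / 2
r_6 = 0.952519 nm

The electron orbits at approximately 0.952519 nm from the nucleus.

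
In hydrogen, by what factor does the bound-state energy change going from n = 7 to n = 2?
12.250000

Using E_n = -13.6057 Z² / n² eV with Z = 1:

E_2 = -13.6057 / 2² = -13.6057 / 4 = -3.401425000000 eV
E_7 = -13.6057 / 7² = -13.6057 / 49 = -0.277667346939 eV

The ratio is:
E_2/E_7 = (-3.401425000000) / (-0.277667346939)
E_2/E_7 = (-13.6057/4) / (-13.6057/49)
E_2/E_7 = 49/4
E_2/E_7 = 12.250000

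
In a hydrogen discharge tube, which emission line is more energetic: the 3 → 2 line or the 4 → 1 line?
4 → 1

Calculate the energy for each transition:

Transition 3 → 2:
ΔE₁ = |E_2 - E_3| = |-13.6057/2² - (-13.6057/3²)|
ΔE₁ = |-3.4014250000 - (-1.5117444444)| = 1.8896806 eV

Transition 4 → 1:
ΔE₂ = |E_1 - E_4| = |-13.6057/1² - (-13.6057/4²)|
ΔE₂ = |-13.6057000000 - (-0.8503562500)| = 12.7553438 eV

Since 12.7553438 eV > 1.8896806 eV, the transition 4 → 1 emits the more energetic photon.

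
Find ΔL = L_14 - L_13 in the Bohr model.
1.05e-34 J·s (or 1ℏ)

In the Bohr model, L_n = nℏ where ℏ = 1.0546e-34 J·s.

L_14 = 14ℏ = 1.4764e-33 J·s
L_13 = 13ℏ = 1.3710e-33 J·s

ΔL = L_14 - L_13 = (14 - 13)ℏ = 1ℏ
ΔL = 1 × 1.0546e-34 J·s = 1.05e-34 J·s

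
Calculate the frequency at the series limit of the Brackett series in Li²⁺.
1.8505e+15 Hz

The series limit corresponds to the transition from n = ∞ to n = 4.
This is the highest energy (shortest wavelength) transition in the Brackett series.

E_∞ = 0 eV
E_4 = -13.6057 × 3² / 4² = -7.65320625 eV

Energy at series limit:
ΔE = E_∞ - E_4 = 0 - (-7.65320625) = 7.65320625 eV
E = 7.65320625 eV × (1.602177 × 10⁻¹⁹ J/eV) = 1.226179e-18 J
f = E/h = 1.226179e-18 J / (6.62607 × 10⁻³⁴ J·s) = 1.8505e+15 Hz

This energy equals the ionization energy from the n = 4 state of Li²⁺.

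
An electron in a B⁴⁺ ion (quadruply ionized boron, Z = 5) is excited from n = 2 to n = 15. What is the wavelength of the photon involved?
14.84414 nm

First, find the transition energy using E_n = -13.6057 Z² / n² eV:
E_2 = -13.6057 × 5² / 2² = -85.0356250 eV
E_15 = -13.6057 × 5² / 15² = -1.5117444 eV

Photon energy: |ΔE| = |E_15 - E_2| = 83.5238806 eV

Convert to wavelength using E = hc/λ with hc = 1239.84 eV·nm:
λ = hc/E = 1239.84 eV·nm / 83.5238806 eV
λ = 14.84414 nm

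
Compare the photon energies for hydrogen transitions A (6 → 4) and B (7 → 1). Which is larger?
7 → 1

Calculate the energy for each transition:

Transition 6 → 4:
ΔE₁ = |E_4 - E_6| = |-13.6057/4² - (-13.6057/6²)|
ΔE₁ = |-0.85035625000 - (-0.37793611111)| = 0.47242014 eV

Transition 7 → 1:
ΔE₂ = |E_1 - E_7| = |-13.6057/1² - (-13.6057/7²)|
ΔE₂ = |-13.60570000000 - (-0.27766734694)| = 13.32803265 eV

Since 13.32803265 eV > 0.47242014 eV, the transition 7 → 1 emits the more energetic photon.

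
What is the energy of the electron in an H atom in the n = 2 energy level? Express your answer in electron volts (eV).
-3.4014 eV

The energy levels of a hydrogen-like atom are given by:
E_n = -13.6057 eV / n²

For n = 2:
E_2 = -13.6057 eV / 2²
E_2 = -13.6057 eV / 4
E_2 = -3.4014 eV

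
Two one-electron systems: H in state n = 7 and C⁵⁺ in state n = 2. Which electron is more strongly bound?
C⁵⁺ at n = 2 (E = -122.4513 eV)

Using E_n = -13.6057 Z² / n² eV:

H (Z = 1) at n = 7:
E = -13.6057 × 1² / 7² = -13.6057 × 1 / 49 = -0.2776673 eV

C⁵⁺ (Z = 6) at n = 2:
E = -13.6057 × 6² / 2² = -13.6057 × 36 / 4 = -122.4513000 eV

Since -122.4513000 eV < -0.2776673 eV,
C⁵⁺ at n = 2 is more tightly bound (requires more energy to ionize).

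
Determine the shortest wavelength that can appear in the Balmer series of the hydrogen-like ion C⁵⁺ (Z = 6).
10.12517 nm

The series limit corresponds to the transition from n = ∞ to n = 2.
This is the highest energy (shortest wavelength) transition in the Balmer series.

E_∞ = 0 eV
E_2 = -13.6057 × 6² / 2² = -122.4513000 eV

Energy at series limit:
ΔE = E_∞ - E_2 = 0 - (-122.4513000) = 122.4513000 eV
λ = hc/E = 1239.84 eV·nm / 122.4513000 eV = 10.12517 nm

This energy equals the ionization energy from the n = 2 state of C⁵⁺.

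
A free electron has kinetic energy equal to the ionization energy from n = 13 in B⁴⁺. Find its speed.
8.41420e+05 m/s (or 0.280668% of c)

The binding energy at n = 13 for B⁴⁺ is:
E_13 = -13.6057 × 5²/13² = -2.01267751 eV
|E_13| = 2.01267751 eV

Convert to Joules:
KE = 2.01267751 eV × (1.602177 × 10⁻¹⁹ J/eV) = 3.2246656e-19 J

Using KE = ½mv²:
v = √(2·KE/m_e)
v = √(2 × 3.2246656e-19 J / 9.10938 × 10⁻³¹ kg)
v = 8.41420e+05 m/s

This is approximately 0.280668% the speed of light.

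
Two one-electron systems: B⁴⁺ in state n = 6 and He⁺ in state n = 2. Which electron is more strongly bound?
He⁺ at n = 2 (E = -13.60570 eV)

Using E_n = -13.6057 Z² / n² eV:

B⁴⁺ (Z = 5) at n = 6:
E = -13.6057 × 5² / 6² = -13.6057 × 25 / 36 = -9.44840278 eV

He⁺ (Z = 2) at n = 2:
E = -13.6057 × 2² / 2² = -13.6057 × 4 / 4 = -13.60570000 eV

Since -13.60570000 eV < -9.44840278 eV,
He⁺ at n = 2 is more tightly bound (requires more energy to ionize).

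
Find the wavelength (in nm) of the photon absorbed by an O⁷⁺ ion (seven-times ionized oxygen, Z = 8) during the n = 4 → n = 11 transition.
26.25311 nm

First, find the transition energy using E_n = -13.6057 Z² / n² eV:
E_4 = -13.6057 × 8² / 4² = -54.4228000 eV
E_11 = -13.6057 × 8² / 11² = -7.1964033 eV

Photon energy: |ΔE| = |E_11 - E_4| = 47.2263967 eV

Convert to wavelength using E = hc/λ with hc = 1239.84 eV·nm:
λ = hc/E = 1239.84 eV·nm / 47.2263967 eV
λ = 26.25311 nm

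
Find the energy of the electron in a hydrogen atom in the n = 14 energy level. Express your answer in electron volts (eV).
-0.069417 eV

The energy levels of a hydrogen-like atom are given by:
E_n = -13.6057 eV / n²

For n = 14:
E_14 = -13.6057 eV / 14²
E_14 = -13.6057 eV / 196
E_14 = -0.069417 eV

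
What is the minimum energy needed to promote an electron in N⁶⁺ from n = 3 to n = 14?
70.67 eV

The energy levels of a hydrogen-like atom are E_n = -13.6057 Z² eV / n².

Energy at n = 3: E_3 = -13.6057 × 7² / 3² = -74.07548 eV
Energy at n = 14: E_14 = -13.6057 × 7² / 14² = -3.40143 eV

The excitation energy is the difference:
ΔE = E_14 - E_3
ΔE = -3.40143 - (-74.07548)
ΔE = 70.67 eV

Since this is positive, energy must be absorbed (photon absorption).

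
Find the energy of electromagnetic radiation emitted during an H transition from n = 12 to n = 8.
0.118 eV

The energy levels are E_n = -13.6057 eV / n².

Energy at n = 12: E_12 = -13.6057 / 12² = -0.094484 eV
Energy at n = 8: E_8 = -13.6057 / 8² = -0.212589 eV

For emission (electron falling to lower state), the photon energy is:
E_photon = E_12 - E_8 = |-0.094484 - (-0.212589)|
E_photon = 0.118 eV

This energy is carried away by the emitted photon.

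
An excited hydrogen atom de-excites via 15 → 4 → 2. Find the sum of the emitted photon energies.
3.340955 eV

The energy levels of hydrogen are E_n = -13.6057 / n² eV.

First transition (15 → 4):
ΔE₁ = |E_4 - E_15|
ΔE₁ = |-0.850356250000 - (-0.060469777778)| = 0.789886472 eV

Second transition (4 → 2):
ΔE₂ = |E_2 - E_4|
ΔE₂ = |-3.401425000000 - (-0.850356250000)| = 2.551068750 eV

Total energy released:
E_total = ΔE₁ + ΔE₂ = 0.789886472 + 2.551068750 = 3.340955 eV

Note: This equals the direct transition 15 → 2: 3.340955 eV ✓
Energy is conserved regardless of the path taken.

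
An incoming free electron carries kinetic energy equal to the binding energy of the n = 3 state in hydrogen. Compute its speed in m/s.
7.29e+05 m/s (or 0.24325% of c)

The binding energy at n = 3 for hydrogen is:
E_3 = -13.6057/3² = -1.5117444 eV
|E_3| = 1.5117444 eV

Convert to Joules:
KE = 1.5117444 eV × (1.602177 × 10⁻¹⁹ J/eV) = 2.4221e-19 J

Using KE = ½mv²:
v = √(2·KE/m_e)
v = √(2 × 2.4221e-19 J / 9.10938 × 10⁻³¹ kg)
v = 7.29e+05 m/s

This is approximately 0.24325% the speed of light.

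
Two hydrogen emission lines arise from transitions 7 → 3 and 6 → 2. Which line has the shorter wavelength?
6 → 2

Calculate the energy for each transition:

Transition 7 → 3:
ΔE₁ = |E_3 - E_7| = |-13.6057/3² - (-13.6057/7²)|
ΔE₁ = |-1.5117444444 - (-0.2776673469)| = 1.2340771 eV

Transition 6 → 2:
ΔE₂ = |E_2 - E_6| = |-13.6057/2² - (-13.6057/6²)|
ΔE₂ = |-3.4014250000 - (-0.3779361111)| = 3.0234889 eV

Since 3.0234889 eV > 1.2340771 eV, the transition 6 → 2 emits the more energetic photon.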